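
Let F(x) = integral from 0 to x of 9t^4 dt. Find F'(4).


By the Fundamental Theorem of Calculus (Part 1):
If F(x) = integral from 0 to x of f(t) dt, then F'(x) = f(x)
Here f(t) = 9t^4
So F'(x) = 9x^4
Evaluate at x = 4:
F'(4) = 9 * 4^4
= 9 * 256
= 2304

2304


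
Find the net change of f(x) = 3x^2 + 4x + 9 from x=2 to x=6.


Net change = f(b) - f(a)
f(x) = 3x^2 + 4x + 9
Compute f(6):
f(6) = 3 * 6^2 + 4 * 6 + 9
= 108 + 24 + 9
= 141
Compute f(2):
f(2) = 3 * 2^2 + 4 * 2 + 9
= 12 + 8 + 9
= 29
Net change = 141 - 29 = 112

112


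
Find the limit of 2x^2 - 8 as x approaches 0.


Since polynomials are continuous, we use direct substitution.
lim(x->0) of 2x^2 - 8
= 2 * 0^2 + 0 * 0 - 8
= 0 + 0 - 8
= -8

-8


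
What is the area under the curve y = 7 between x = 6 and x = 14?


The area under a constant function y = 7 is a rectangle.
Width = 14 - 6 = 8
Height = 7
Area = width * height
= 8 * 7
= 56

56


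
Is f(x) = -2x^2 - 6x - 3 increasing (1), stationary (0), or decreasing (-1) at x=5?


Compute f'(x) to determine behavior:
f'(x) = -4x - 6
f'(5) = -4 * 5 - 6
= -20 - 6
= -26
Since f'(5) < 0, the function is decreasing (-1)

-1


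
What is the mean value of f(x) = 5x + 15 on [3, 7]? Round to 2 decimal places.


Average value = 1/(b-a) * integral from a to b of f(x) dx
First compute the integral of 5x + 15:
F(x) = (5/2)x^2 + 15x
F(7) = 5/2 * 49 + 15 * 7 = 455/2
F(3) = 5/2 * 9 + 15 * 3 = 135/2
Integral = 455/2 - 135/2 = 160
Average = 160 / (7 - 3) = 160 / 4
= 40 = 40.00

40.00


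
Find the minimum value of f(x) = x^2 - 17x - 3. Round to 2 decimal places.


For a quadratic f(x) = ax^2 + bx + c with a > 0, the minimum is at the vertex.
Vertex x-coordinate: x = -b/(2a)
x = -(-17) / (2 * 1)
x = 17/2
Substitute back to find the minimum value:
f(17/2) = 1 * (17/2)^2 - 17 * (17/2) - 3
= 289/4 - 289/2 - 3
= -301/4 = -75.25

-75.25


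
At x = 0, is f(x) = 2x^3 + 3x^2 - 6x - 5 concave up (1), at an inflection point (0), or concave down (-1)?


Concavity is determined by the sign of f''(x).
f(x) = 2x^3 + 3x^2 - 6x - 5
f'(x) = 6x^2 + 6x - 6
f''(x) = 12x + 6
f''(0) = 12 * 0 + 6
= 0 + 6
= 6
Since f''(0) > 0, the function is concave up (1)

1


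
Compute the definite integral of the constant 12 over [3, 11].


The integral of a constant k over [a, b] equals k * (b - a).
integral from 3 to 11 of 12 dx
= 12 * (11 - 3)
= 12 * 8
= 96

96


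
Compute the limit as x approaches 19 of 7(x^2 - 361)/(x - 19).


Direct substitution gives 0/0, so we factor the numerator.
Factor: 7(x^2 - 361) = 7 * (x - 19)(x + 19)
Cancel the common factor (x - 19):
7(x^2 - 361)/(x - 19) = 7 * (x + 19)
Now substitute x = 19:
= 7 * (19 + 19) = 266

266


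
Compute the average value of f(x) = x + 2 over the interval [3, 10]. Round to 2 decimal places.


Average value = 1/(b-a) * integral from a to b of f(x) dx
First compute the integral of x + 2:
F(x) = (1/2)x^2 + 2x
F(10) = 1/2 * 100 + 2 * 10 = 70
F(3) = 1/2 * 9 + 2 * 3 = 21/2
Integral = 70 - 21/2 = 119/2
Average = (119/2) / (10 - 3) = (119/2) / 7
= 17/2 = 8.50

8.50


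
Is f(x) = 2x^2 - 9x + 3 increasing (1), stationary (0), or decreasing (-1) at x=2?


Compute f'(x) to determine behavior:
f'(x) = 4x - 9
f'(2) = 4 * 2 - 9
= 8 - 9
= -1
Since f'(2) < 0, the function is decreasing (-1)

-1


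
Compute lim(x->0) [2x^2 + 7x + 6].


Since polynomials are continuous, we use direct substitution.
lim(x->0) of 2x^2 + 7x + 6
= 2 * 0^2 + 7 * 0 + 6
= 0 + 0 + 6
= 6

6


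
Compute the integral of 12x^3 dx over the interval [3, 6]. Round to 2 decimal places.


Find the antiderivative of 12x^3:
F(x) = 12/4 * x^4
Apply the Fundamental Theorem of Calculus:
F(6) - F(3)
= 12/4 * 6^4 - 12/4 * 3^4
= 12/4 * (1296 - 81)
= 12/4 * 1215
= 3645 = 3645.00

3645.00


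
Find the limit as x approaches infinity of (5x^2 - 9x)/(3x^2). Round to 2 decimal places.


For limits at infinity with equal-degree polynomials,
we compare leading coefficients.
Numerator leading term: 5x^2
Denominator leading term: 3x^2
Divide both by x^2:
lim = (5 - 9/x) / (3)
As x -> infinity, the 1/x and 1/x^2 terms vanish:
= 5/3 ≈ 1.67

1.67


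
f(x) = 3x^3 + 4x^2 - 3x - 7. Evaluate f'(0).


Differentiate f(x) = 3x^3 + 4x^2 - 3x - 7 term by term:
f'(x) = 9x^2 + 8x - 3
Substitute x = 0:
f'(0) = 9 * 0^2 + 8 * 0 - 3
= 0 + 0 - 3
= -3

-3


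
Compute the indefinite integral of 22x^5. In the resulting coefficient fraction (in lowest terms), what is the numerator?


Apply the power rule for integration:
integral of ax^n dx = a/(n+1) * x^(n+1) + C
integral of 22x^5 dx
= 22/6 * x^6 + C
= 11/3 * x^6 + C
The coefficient in lowest terms is 11/3, and its numerator is 11

11


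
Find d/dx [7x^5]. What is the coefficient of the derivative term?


We apply the power rule: d/dx [ax^n] = a*n * x^(n-1)
d/dx [7x^5]
= 7 * 5 * x^(5-1)
= 35x^4
The coefficient is 35

35


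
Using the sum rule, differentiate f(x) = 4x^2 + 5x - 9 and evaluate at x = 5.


Differentiate term by term using power and sum rules:
f(x) = 4x^2 + 5x - 9
f'(x) = 8x + 5
Substitute x = 5:
f'(5) = 8 * 5 + 5
= 40 + 5
= 45

45


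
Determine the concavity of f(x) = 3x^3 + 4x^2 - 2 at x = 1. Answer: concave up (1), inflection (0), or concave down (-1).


Concavity is determined by the sign of f''(x).
f(x) = 3x^3 + 4x^2 - 2
f'(x) = 9x^2 + 8x
f''(x) = 18x + 8
f''(1) = 18 * 1 + 8
= 18 + 8
= 26
Since f''(1) > 0, the function is concave up (1)

1


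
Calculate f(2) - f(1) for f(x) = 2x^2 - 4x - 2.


Net change = f(b) - f(a)
f(x) = 2x^2 - 4x - 2
Compute f(2):
f(2) = 2 * 2^2 - 4 * 2 - 2
= 8 - 8 - 2
= -2
Compute f(1):
f(1) = 2 * 1^2 - 4 * 1 - 2
= 2 - 4 - 2
= -4
Net change = -2 - (-4) = 2

2


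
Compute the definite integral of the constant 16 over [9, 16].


The integral of a constant k over [a, b] equals k * (b - a).
integral from 9 to 16 of 16 dx
= 16 * (16 - 9)
= 16 * 7
= 112

112


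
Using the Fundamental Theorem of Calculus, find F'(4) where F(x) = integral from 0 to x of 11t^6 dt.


By the Fundamental Theorem of Calculus (Part 1):
If F(x) = integral from 0 to x of f(t) dt, then F'(x) = f(x)
Here f(t) = 11t^6
So F'(x) = 11x^6
Evaluate at x = 4:
F'(4) = 11 * 4^6
= 11 * 4096
= 45056

45056


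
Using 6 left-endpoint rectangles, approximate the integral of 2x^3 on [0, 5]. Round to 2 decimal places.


Left Riemann sum uses left endpoints of each subinterval.
Interval: [0, 5], n = 6
dx = (5 - 0) / 6 = 5/6
Left endpoints: [0, 5/6, 5/3, 5/2, 10/3, 25/6]
f values: [0, 125/108, 250/27, 125/4, 2000/27, 15625/108]
Sum = dx * (sum of f values)
= 5/6 * 3125/12
= 15625/72 ≈ 217.01

217.01


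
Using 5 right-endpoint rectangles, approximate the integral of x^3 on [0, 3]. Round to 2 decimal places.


Right Riemann sum uses right endpoints of each subinterval.
Interval: [0, 3], n = 5
dx = (3 - 0) / 5 = 3/5
Right endpoints: [3/5, 6/5, 9/5, 12/5, 3]
f values: [27/125, 216/125, 729/125, 1728/125, 27]
Sum = dx * (sum of f values)
= 3/5 * 243/5
= 729/25 = 29.16

29.16


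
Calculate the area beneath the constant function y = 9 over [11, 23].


The area under a constant function y = 9 is a rectangle.
Width = 23 - 11 = 12
Height = 9
Area = width * height
= 12 * 9
= 108

108


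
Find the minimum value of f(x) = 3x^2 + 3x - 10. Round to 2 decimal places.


For a quadratic f(x) = ax^2 + bx + c with a > 0, the minimum is at the vertex.
Vertex x-coordinate: x = -b/(2a)
x = -(3) / (2 * 3)
x = -3/6 = -1/2
Substitute back to find the minimum value:
f(-1/2) = 3 * (-1/2)^2 + 3 * (-1/2) - 10
= 3/4 - 3/2 - 10
= -43/4 = -10.75

-10.75


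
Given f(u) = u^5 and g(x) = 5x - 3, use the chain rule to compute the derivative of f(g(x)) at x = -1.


Using the chain rule: (f(g(x)))' = f'(g(x)) * g'(x)
First, find g(-1):
g(-1) = 5 * (-1) - 3 = -8
Next, f'(u) = 5u^4
And g'(x) = 5
So f'(g(-1)) * g'(-1)
= 5 * (-8)^4 * 5
= 5 * 4096 * 5
= 102400

102400


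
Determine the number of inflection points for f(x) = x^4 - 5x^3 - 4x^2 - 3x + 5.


Inflection points occur where f''(x) = 0 and concavity changes.
f(x) = x^4 - 5x^3 - 4x^2 - 3x + 5
f'(x) = 4x^3 - 15x^2 - 8x - 3
f''(x) = 12x^2 - 30x - 8
This is a quadratic in x. Use the discriminant to count real roots.
Discriminant = (-30)^2 - 4 * 12 * (-8)
= 900 - (-384)
= 1284
Since discriminant > 0, f''(x) = 0 has 2 distinct real solutions.
A quadratic with two distinct real roots changes sign at each root, so concavity changes at both.
Number of inflection points: 2

2


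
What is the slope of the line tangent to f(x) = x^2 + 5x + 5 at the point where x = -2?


The slope of the tangent line equals f'(x) at the point.
f(x) = x^2 + 5x + 5
f'(x) = 2x + 5
At x = -2:
f'(-2) = 2 * (-2) + 5
= -4 + 5
= 1

1


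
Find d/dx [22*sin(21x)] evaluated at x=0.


Apply the chain rule to differentiate 22*sin(21x):
d/dx [22*sin(21x)]
= 22 * cos(21x) * d/dx(21x)
= 22 * 21 * cos(21x)
= 462 * cos(21x)
Evaluate at x = 0:
= 462 * cos(0)
= 462 * 1
= 462

462


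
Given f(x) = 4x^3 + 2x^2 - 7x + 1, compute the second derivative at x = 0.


First derivative:
f'(x) = 12x^2 + 4x - 7
Second derivative:
f''(x) = 24x + 4
Substitute x = 0:
f''(0) = 24 * 0 + 4
= 0 + 4
= 4

4


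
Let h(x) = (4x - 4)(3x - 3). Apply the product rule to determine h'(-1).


Let u(x) = 4x - 4 and v(x) = 3x - 3
u'(x) = 4
v'(x) = 3
Product rule: h'(x) = u'(x)*v(x) + u(x)*v'(x)
= 4 * (3x - 3) + (4x - 4) * 3
At x = -1:
u(-1) = 4 * (-1) - 4 = -8
v(-1) = 3 * (-1) - 3 = -6
h'(-1) = 4 * (-6) + (-8) * 3
= -24 - 24
= -48

-48


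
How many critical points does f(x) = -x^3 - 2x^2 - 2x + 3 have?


Find where f'(x) = 0:
f(x) = -x^3 - 2x^2 - 2x + 3
f'(x) = -3x^2 - 4x - 2
This is a quadratic in x. Use the discriminant to count real roots.
Discriminant = (-4)^2 - 4 * (-3) * (-2)
= 16 - 24
= -8
Since discriminant < 0, f'(x) = 0 has no real solutions.
Number of critical points: 0

0


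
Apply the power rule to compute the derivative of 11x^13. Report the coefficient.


We apply the power rule: d/dx [ax^n] = a*n * x^(n-1)
d/dx [11x^13]
= 11 * 13 * x^(13-1)
= 143x^12
The coefficient is 143

143


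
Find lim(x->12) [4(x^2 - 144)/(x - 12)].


Direct substitution gives 0/0, so we factor the numerator.
Factor: 4(x^2 - 144) = 4 * (x - 12)(x + 12)
Cancel the common factor (x - 12):
4(x^2 - 144)/(x - 12) = 4 * (x + 12)
Now substitute x = 12:
= 4 * (12 + 12) = 96

96


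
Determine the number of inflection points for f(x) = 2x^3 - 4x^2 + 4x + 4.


Inflection points occur where f''(x) = 0 and concavity changes.
f(x) = 2x^3 - 4x^2 + 4x + 4
f'(x) = 6x^2 - 8x + 4
f''(x) = 12x - 8
Set f''(x) = 0:
12x - 8 = 0
x = 8 / 12 = 2/3
Since f''(x) is linear (degree 1), it changes sign at this point.
Therefore there is exactly 1 inflection point.

1


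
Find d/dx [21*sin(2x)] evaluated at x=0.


Apply the chain rule to differentiate 21*sin(2x):
d/dx [21*sin(2x)]
= 21 * cos(2x) * d/dx(2x)
= 21 * 2 * cos(2x)
= 42 * cos(2x)
Evaluate at x = 0:
= 42 * cos(0)
= 42 * 1
= 42

42


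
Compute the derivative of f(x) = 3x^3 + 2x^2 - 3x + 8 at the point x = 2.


Differentiate f(x) = 3x^3 + 2x^2 - 3x + 8 term by term:
f'(x) = 9x^2 + 4x - 3
Substitute x = 2:
f'(2) = 9 * 2^2 + 4 * 2 - 3
= 36 + 8 - 3
= 41

41


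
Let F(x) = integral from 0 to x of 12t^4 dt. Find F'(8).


By the Fundamental Theorem of Calculus (Part 1):
If F(x) = integral from 0 to x of f(t) dt, then F'(x) = f(x)
Here f(t) = 12t^4
So F'(x) = 12x^4
Evaluate at x = 8:
F'(8) = 12 * 8^4
= 12 * 4096
= 49152

49152


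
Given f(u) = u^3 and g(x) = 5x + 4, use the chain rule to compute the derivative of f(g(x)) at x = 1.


Using the chain rule: (f(g(x)))' = f'(g(x)) * g'(x)
First, find g(1):
g(1) = 5 * 1 + 4 = 9
Next, f'(u) = 3u^2
And g'(x) = 5
So f'(g(1)) * g'(1)
= 3 * 9^2 * 5
= 3 * 81 * 5
= 1215

1215


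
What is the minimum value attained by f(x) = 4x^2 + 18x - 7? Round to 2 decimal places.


For a quadratic f(x) = ax^2 + bx + c with a > 0, the minimum is at the vertex.
Vertex x-coordinate: x = -b/(2a)
x = -(18) / (2 * 4)
x = -18/8 = -9/4
Substitute back to find the minimum value:
f(-9/4) = 4 * (-9/4)^2 + 18 * (-9/4) - 7
= 81/4 - 81/2 - 7
= -109/4 = -27.25

-27.25


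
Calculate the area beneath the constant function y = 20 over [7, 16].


The area under a constant function y = 20 is a rectangle.
Width = 16 - 7 = 9
Height = 20
Area = width * height
= 9 * 20
= 180

180


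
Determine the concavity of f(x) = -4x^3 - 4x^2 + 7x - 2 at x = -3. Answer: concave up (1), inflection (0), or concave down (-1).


Concavity is determined by the sign of f''(x).
f(x) = -4x^3 - 4x^2 + 7x - 2
f'(x) = -12x^2 - 8x + 7
f''(x) = -24x - 8
f''(-3) = -24 * (-3) - 8
= 72 - 8
= 64
Since f''(-3) > 0, the function is concave up (1)

1


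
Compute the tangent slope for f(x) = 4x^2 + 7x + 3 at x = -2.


The slope of the tangent line equals f'(x) at the point.
f(x) = 4x^2 + 7x + 3
f'(x) = 8x + 7
At x = -2:
f'(-2) = 8 * (-2) + 7
= -16 + 7
= -9

-9


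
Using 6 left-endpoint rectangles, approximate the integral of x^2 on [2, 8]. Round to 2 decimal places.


Left Riemann sum uses left endpoints of each subinterval.
Interval: [2, 8], n = 6
dx = (8 - 2) / 6 = 1
Left endpoints: [2, 3, 4, 5, 6, 7]
f values: [4, 9, 16, 25, 36, 49]
Sum = dx * (sum of f values)
= 1 * 139
= 139 = 139.00

139.00


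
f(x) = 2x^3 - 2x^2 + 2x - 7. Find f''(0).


First derivative:
f'(x) = 6x^2 - 4x + 2
Second derivative:
f''(x) = 12x - 4
Substitute x = 0:
f''(0) = 12 * 0 - 4
= 0 - 4
= -4

-4


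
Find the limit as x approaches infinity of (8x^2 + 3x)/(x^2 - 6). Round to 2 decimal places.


For limits at infinity with equal-degree polynomials,
we compare leading coefficients.
Numerator leading term: 8x^2
Denominator leading term: x^2
Divide both by x^2:
lim = (8 + 3/x) / (1 - 6/x^2)
As x -> infinity, the 1/x and 1/x^2 terms vanish:
= 8/1 = 8 = 8.00

8.00


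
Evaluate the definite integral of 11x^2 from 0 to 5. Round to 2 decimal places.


Find the antiderivative of 11x^2:
F(x) = 11/3 * x^3
Apply the Fundamental Theorem of Calculus:
F(5) - F(0)
= 11/3 * 5^3 - 11/3 * 0^3
= 11/3 * (125 - 0)
= 11/3 * 125
= 1375/3 ≈ 458.33

458.33


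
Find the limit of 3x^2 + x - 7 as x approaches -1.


Since polynomials are continuous, we use direct substitution.
lim(x->-1) of 3x^2 + x - 7
= 3 * (-1)^2 + 1 * (-1) - 7
= 3 - 1 - 7
= -5

-5


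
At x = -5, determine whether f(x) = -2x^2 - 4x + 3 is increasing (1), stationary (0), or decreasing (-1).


Compute f'(x) to determine behavior:
f'(x) = -4x - 4
f'(-5) = -4 * (-5) - 4
= 20 - 4
= 16
Since f'(-5) > 0, the function is increasing (1)

1


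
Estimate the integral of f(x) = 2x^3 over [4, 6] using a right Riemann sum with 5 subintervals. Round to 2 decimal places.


Right Riemann sum uses right endpoints of each subinterval.
Interval: [4, 6], n = 5
dx = (6 - 4) / 5 = 2/5
Right endpoints: [22/5, 24/5, 26/5, 28/5, 6]
f values: [21296/125, 27648/125, 35152/125, 43904/125, 432]
Sum = dx * (sum of f values)
= 2/5 * 1456
= 2912/5 = 582.40

582.40


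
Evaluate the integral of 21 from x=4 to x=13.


The integral of a constant k over [a, b] equals k * (b - a).
integral from 4 to 13 of 21 dx
= 21 * (13 - 4)
= 21 * 9
= 189

189


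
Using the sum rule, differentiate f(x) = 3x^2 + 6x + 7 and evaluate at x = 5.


Differentiate term by term using power and sum rules:
f(x) = 3x^2 + 6x + 7
f'(x) = 6x + 6
Substitute x = 5:
f'(5) = 6 * 5 + 6
= 30 + 6
= 36

36


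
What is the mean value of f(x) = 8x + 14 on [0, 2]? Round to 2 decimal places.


Average value = 1/(b-a) * integral from a to b of f(x) dx
First compute the integral of 8x + 14:
F(x) = 4x^2 + 14x
F(2) = 4 * 4 + 14 * 2 = 44
F(0) = 4 * 0 + 14 * 0 = 0
Integral = 44 - 0 = 44
Average = 44 / (2 - 0) = 44 / 2
= 22 = 22.00

22.00


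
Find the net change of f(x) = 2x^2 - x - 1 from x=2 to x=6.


Net change = f(b) - f(a)
f(x) = 2x^2 - x - 1
Compute f(6):
f(6) = 2 * 6^2 - 1 * 6 - 1
= 72 - 6 - 1
= 65
Compute f(2):
f(2) = 2 * 2^2 - 1 * 2 - 1
= 8 - 2 - 1
= 5
Net change = 65 - 5 = 60

60


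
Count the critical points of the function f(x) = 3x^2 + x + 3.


Find where f'(x) = 0:
f'(x) = 6x + 1
Set f'(x) = 0:
6x + 1 = 0
x = -1 / 6 = -1/6
This is a linear equation in x, so there is exactly one solution.
Number of critical points: 1

1


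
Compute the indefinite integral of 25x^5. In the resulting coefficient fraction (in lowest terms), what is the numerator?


Apply the power rule for integration:
integral of ax^n dx = a/(n+1) * x^(n+1) + C
integral of 25x^5 dx
= 25/6 * x^6 + C
The coefficient in lowest terms is 25/6, and its numerator is 25

25


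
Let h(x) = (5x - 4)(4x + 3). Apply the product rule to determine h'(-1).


Let u(x) = 5x - 4 and v(x) = 4x + 3
u'(x) = 5
v'(x) = 4
Product rule: h'(x) = u'(x)*v(x) + u(x)*v'(x)
= 5 * (4x + 3) + (5x - 4) * 4
At x = -1:
u(-1) = 5 * (-1) - 4 = -9
v(-1) = 4 * (-1) + 3 = -1
h'(-1) = 5 * (-1) + (-9) * 4
= -5 - 36
= -41

-41


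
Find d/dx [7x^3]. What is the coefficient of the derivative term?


We apply the power rule: d/dx [ax^n] = a*n * x^(n-1)
d/dx [7x^3]
= 7 * 3 * x^(3-1)
= 21x^2
The coefficient is 21

21


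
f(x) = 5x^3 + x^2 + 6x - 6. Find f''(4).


First derivative:
f'(x) = 15x^2 + 2x + 6
Second derivative:
f''(x) = 30x + 2
Substitute x = 4:
f''(4) = 30 * 4 + 2
= 120 + 2
= 122

122


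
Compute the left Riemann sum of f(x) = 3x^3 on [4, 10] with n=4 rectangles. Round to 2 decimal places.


Left Riemann sum uses left endpoints of each subinterval.
Interval: [4, 10], n = 4
dx = (10 - 4) / 4 = 3/2
Left endpoints: [4, 11/2, 7, 17/2]
f values: [192, 3993/8, 1029, 14739/8]
Sum = dx * (sum of f values)
= 3/2 * 7125/2
= 21375/4 = 5343.75

5343.75


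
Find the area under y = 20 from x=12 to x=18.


The area under a constant function y = 20 is a rectangle.
Width = 18 - 12 = 6
Height = 20
Area = width * height
= 6 * 20
= 120

120


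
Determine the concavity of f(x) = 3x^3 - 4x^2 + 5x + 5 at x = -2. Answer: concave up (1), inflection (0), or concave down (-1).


Concavity is determined by the sign of f''(x).
f(x) = 3x^3 - 4x^2 + 5x + 5
f'(x) = 9x^2 - 8x + 5
f''(x) = 18x - 8
f''(-2) = 18 * (-2) - 8
= -36 - 8
= -44
Since f''(-2) < 0, the function is concave down (-1)

-1


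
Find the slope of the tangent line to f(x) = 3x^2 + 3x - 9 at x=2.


The slope of the tangent line equals f'(x) at the point.
f(x) = 3x^2 + 3x - 9
f'(x) = 6x + 3
At x = 2:
f'(2) = 6 * 2 + 3
= 12 + 3
= 15

15


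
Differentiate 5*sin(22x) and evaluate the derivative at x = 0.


Apply the chain rule to differentiate 5*sin(22x):
d/dx [5*sin(22x)]
= 5 * cos(22x) * d/dx(22x)
= 5 * 22 * cos(22x)
= 110 * cos(22x)
Evaluate at x = 0:
= 110 * cos(0)
= 110 * 1
= 110

110


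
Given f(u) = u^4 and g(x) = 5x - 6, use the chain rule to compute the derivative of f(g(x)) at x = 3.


Using the chain rule: (f(g(x)))' = f'(g(x)) * g'(x)
First, find g(3):
g(3) = 5 * 3 - 6 = 9
Next, f'(u) = 4u^3
And g'(x) = 5
So f'(g(3)) * g'(3)
= 4 * 9^3 * 5
= 4 * 729 * 5
= 14580

14580


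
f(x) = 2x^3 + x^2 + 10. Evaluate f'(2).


Differentiate f(x) = 2x^3 + x^2 + 10 term by term:
f'(x) = 6x^2 + 2x
Substitute x = 2:
f'(2) = 6 * 2^2 + 2 * 2 + 0
= 24 + 4 + 0
= 28

28


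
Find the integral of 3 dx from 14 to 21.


The integral of a constant k over [a, b] equals k * (b - a).
integral from 14 to 21 of 3 dx
= 3 * (21 - 14)
= 3 * 7
= 21

21


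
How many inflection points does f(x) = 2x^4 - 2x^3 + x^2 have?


Inflection points occur where f''(x) = 0 and concavity changes.
f(x) = 2x^4 - 2x^3 + x^2
f'(x) = 8x^3 - 6x^2 + 2x
f''(x) = 24x^2 - 12x + 2
This is a quadratic in x. Use the discriminant to count real roots.
Discriminant = (-12)^2 - 4 * 24 * 2
= 144 - 192
= -48
Since discriminant < 0, f''(x) = 0 has no real solutions.
Number of inflection points: 0

0


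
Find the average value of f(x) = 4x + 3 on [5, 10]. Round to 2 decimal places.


Average value = 1/(b-a) * integral from a to b of f(x) dx
First compute the integral of 4x + 3:
F(x) = 2x^2 + 3x
F(10) = 2 * 100 + 3 * 10 = 230
F(5) = 2 * 25 + 3 * 5 = 65
Integral = 230 - 65 = 165
Average = 165 / (10 - 5) = 165 / 5
= 33 = 33.00

33.00


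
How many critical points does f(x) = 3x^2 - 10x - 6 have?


Find where f'(x) = 0:
f'(x) = 6x - 10
Set f'(x) = 0:
6x - 10 = 0
x = 10 / 6 = 5/3
This is a linear equation in x, so there is exactly one solution.
Number of critical points: 1

1


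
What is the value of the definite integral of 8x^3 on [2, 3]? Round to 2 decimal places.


Find the antiderivative of 8x^3:
F(x) = 8/4 * x^4
Apply the Fundamental Theorem of Calculus:
F(3) - F(2)
= 8/4 * 3^4 - 8/4 * 2^4
= 8/4 * (81 - 16)
= 8/4 * 65
= 130 = 130.00

130.00


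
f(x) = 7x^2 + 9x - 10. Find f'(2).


Differentiate term by term using power and sum rules:
f(x) = 7x^2 + 9x - 10
f'(x) = 14x + 9
Substitute x = 2:
f'(2) = 14 * 2 + 9
= 28 + 9
= 37

37


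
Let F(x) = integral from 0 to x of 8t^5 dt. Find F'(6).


By the Fundamental Theorem of Calculus (Part 1):
If F(x) = integral from 0 to x of f(t) dt, then F'(x) = f(x)
Here f(t) = 8t^5
So F'(x) = 8x^5
Evaluate at x = 6:
F'(6) = 8 * 6^5
= 8 * 7776
= 62208

62208


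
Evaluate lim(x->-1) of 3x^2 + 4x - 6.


Since polynomials are continuous, we use direct substitution.
lim(x->-1) of 3x^2 + 4x - 6
= 3 * (-1)^2 + 4 * (-1) - 6
= 3 - 4 - 6
= -7

-7


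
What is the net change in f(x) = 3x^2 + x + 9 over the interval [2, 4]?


Net change = f(b) - f(a)
f(x) = 3x^2 + x + 9
Compute f(4):
f(4) = 3 * 4^2 + 1 * 4 + 9
= 48 + 4 + 9
= 61
Compute f(2):
f(2) = 3 * 2^2 + 1 * 2 + 9
= 12 + 2 + 9
= 23
Net change = 61 - 23 = 38

38


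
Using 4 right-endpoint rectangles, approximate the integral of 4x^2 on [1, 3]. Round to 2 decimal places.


Right Riemann sum uses right endpoints of each subinterval.
Interval: [1, 3], n = 4
dx = (3 - 1) / 4 = 1/2
Right endpoints: [3/2, 2, 5/2, 3]
f values: [9, 16, 25, 36]
Sum = dx * (sum of f values)
= 1/2 * 86
= 43 = 43.00

43.00


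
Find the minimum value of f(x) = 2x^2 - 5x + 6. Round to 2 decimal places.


For a quadratic f(x) = ax^2 + bx + c with a > 0, the minimum is at the vertex.
Vertex x-coordinate: x = -b/(2a)
x = -(-5) / (2 * 2)
x = 5/4
Substitute back to find the minimum value:
f(5/4) = 2 * (5/4)^2 - 5 * (5/4) + 6
= 25/8 - 25/4 + 6
= 23/8 ≈ 2.88

2.88


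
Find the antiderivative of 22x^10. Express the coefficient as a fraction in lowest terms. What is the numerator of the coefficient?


Apply the power rule for integration:
integral of ax^n dx = a/(n+1) * x^(n+1) + C
integral of 22x^10 dx
= 22/11 * x^11 + C
= 2 * x^11 + C
The coefficient in lowest terms is 2 = 2/1, so its numerator is 2

2


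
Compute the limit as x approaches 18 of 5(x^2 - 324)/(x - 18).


Direct substitution gives 0/0, so we factor the numerator.
Factor: 5(x^2 - 324) = 5 * (x - 18)(x + 18)
Cancel the common factor (x - 18):
5(x^2 - 324)/(x - 18) = 5 * (x + 18)
Now substitute x = 18:
= 5 * (18 + 18) = 180

180


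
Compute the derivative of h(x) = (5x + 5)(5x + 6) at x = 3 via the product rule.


Let u(x) = 5x + 5 and v(x) = 5x + 6
u'(x) = 5
v'(x) = 5
Product rule: h'(x) = u'(x)*v(x) + u(x)*v'(x)
= 5 * (5x + 6) + (5x + 5) * 5
At x = 3:
u(3) = 5 * 3 + 5 = 20
v(3) = 5 * 3 + 6 = 21
h'(3) = 5 * 21 + 20 * 5
= 105 + 100
= 205

205


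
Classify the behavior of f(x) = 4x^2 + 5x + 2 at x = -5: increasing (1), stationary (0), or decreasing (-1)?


Compute f'(x) to determine behavior:
f'(x) = 8x + 5
f'(-5) = 8 * (-5) + 5
= -40 + 5
= -35
Since f'(-5) < 0, the function is decreasing (-1)

-1


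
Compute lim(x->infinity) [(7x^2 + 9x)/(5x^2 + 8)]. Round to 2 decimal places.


For limits at infinity with equal-degree polynomials,
we compare leading coefficients.
Numerator leading term: 7x^2
Denominator leading term: 5x^2
Divide both by x^2:
lim = (7 + 9/x) / (5 + 8/x^2)
As x -> infinity, the 1/x and 1/x^2 terms vanish:
= 7/5 = 1.40

1.40


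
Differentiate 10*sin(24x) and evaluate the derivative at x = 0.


Apply the chain rule to differentiate 10*sin(24x):
d/dx [10*sin(24x)]
= 10 * cos(24x) * d/dx(24x)
= 10 * 24 * cos(24x)
= 240 * cos(24x)
Evaluate at x = 0:
= 240 * cos(0)
= 240 * 1
= 240

240


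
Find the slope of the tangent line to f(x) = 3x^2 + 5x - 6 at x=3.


The slope of the tangent line equals f'(x) at the point.
f(x) = 3x^2 + 5x - 6
f'(x) = 6x + 5
At x = 3:
f'(3) = 6 * 3 + 5
= 18 + 5
= 23

23


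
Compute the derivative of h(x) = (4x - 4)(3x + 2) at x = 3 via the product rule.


Let u(x) = 4x - 4 and v(x) = 3x + 2
u'(x) = 4
v'(x) = 3
Product rule: h'(x) = u'(x)*v(x) + u(x)*v'(x)
= 4 * (3x + 2) + (4x - 4) * 3
At x = 3:
u(3) = 4 * 3 - 4 = 8
v(3) = 3 * 3 + 2 = 11
h'(3) = 4 * 11 + 8 * 3
= 44 + 24
= 68

68


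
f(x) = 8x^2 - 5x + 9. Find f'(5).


Differentiate term by term using power and sum rules:
f(x) = 8x^2 - 5x + 9
f'(x) = 16x - 5
Substitute x = 5:
f'(5) = 16 * 5 - 5
= 80 - 5
= 75

75


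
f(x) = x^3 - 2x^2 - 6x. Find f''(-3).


First derivative:
f'(x) = 3x^2 - 4x - 6
Second derivative:
f''(x) = 6x - 4
Substitute x = -3:
f''(-3) = 6 * (-3) - 4
= -18 - 4
= -22

-22


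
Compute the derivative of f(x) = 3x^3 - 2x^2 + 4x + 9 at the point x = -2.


Differentiate f(x) = 3x^3 - 2x^2 + 4x + 9 term by term:
f'(x) = 9x^2 - 4x + 4
Substitute x = -2:
f'(-2) = 9 * (-2)^2 - 4 * (-2) + 4
= 36 + 8 + 4
= 48

48


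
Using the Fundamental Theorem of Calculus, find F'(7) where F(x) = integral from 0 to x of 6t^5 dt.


By the Fundamental Theorem of Calculus (Part 1):
If F(x) = integral from 0 to x of f(t) dt, then F'(x) = f(x)
Here f(t) = 6t^5
So F'(x) = 6x^5
Evaluate at x = 7:
F'(7) = 6 * 7^5
= 6 * 16807
= 100842

100842


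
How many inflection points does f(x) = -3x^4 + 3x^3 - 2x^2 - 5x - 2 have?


Inflection points occur where f''(x) = 0 and concavity changes.
f(x) = -3x^4 + 3x^3 - 2x^2 - 5x - 2
f'(x) = -12x^3 + 9x^2 - 4x - 5
f''(x) = -36x^2 + 18x - 4
This is a quadratic in x. Use the discriminant to count real roots.
Discriminant = (18)^2 - 4 * (-36) * (-4)
= 324 - 576
= -252
Since discriminant < 0, f''(x) = 0 has no real solutions.
Number of inflection points: 0

0


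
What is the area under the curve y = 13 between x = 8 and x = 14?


The area under a constant function y = 13 is a rectangle.
Width = 14 - 8 = 6
Height = 13
Area = width * height
= 6 * 13
= 78

78


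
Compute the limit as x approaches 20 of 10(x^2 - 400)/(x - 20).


Direct substitution gives 0/0, so we factor the numerator.
Factor: 10(x^2 - 400) = 10 * (x - 20)(x + 20)
Cancel the common factor (x - 20):
10(x^2 - 400)/(x - 20) = 10 * (x + 20)
Now substitute x = 20:
= 10 * (20 + 20) = 400

400


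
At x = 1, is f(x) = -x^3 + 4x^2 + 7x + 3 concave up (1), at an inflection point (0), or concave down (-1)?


Concavity is determined by the sign of f''(x).
f(x) = -x^3 + 4x^2 + 7x + 3
f'(x) = -3x^2 + 8x + 7
f''(x) = -6x + 8
f''(1) = -6 * 1 + 8
= -6 + 8
= 2
Since f''(1) > 0, the function is concave up (1)

1


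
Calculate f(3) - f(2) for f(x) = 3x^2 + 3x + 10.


Net change = f(b) - f(a)
f(x) = 3x^2 + 3x + 10
Compute f(3):
f(3) = 3 * 3^2 + 3 * 3 + 10
= 27 + 9 + 10
= 46
Compute f(2):
f(2) = 3 * 2^2 + 3 * 2 + 10
= 12 + 6 + 10
= 28
Net change = 46 - 28 = 18

18


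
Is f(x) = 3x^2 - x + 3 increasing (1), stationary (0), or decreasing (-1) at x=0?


Compute f'(x) to determine behavior:
f'(x) = 6x - 1
f'(0) = 6 * 0 - 1
= 0 - 1
= -1
Since f'(0) < 0, the function is decreasing (-1)

-1


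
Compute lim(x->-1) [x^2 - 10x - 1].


Since polynomials are continuous, we use direct substitution.
lim(x->-1) of x^2 - 10x - 1
= 1 * (-1)^2 - 10 * (-1) - 1
= 1 + 10 - 1
= 10

10


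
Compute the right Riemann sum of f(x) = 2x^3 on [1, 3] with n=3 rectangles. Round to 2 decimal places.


Right Riemann sum uses right endpoints of each subinterval.
Interval: [1, 3], n = 3
dx = (3 - 1) / 3 = 2/3
Right endpoints: [5/3, 7/3, 3]
f values: [250/27, 686/27, 54]
Sum = dx * (sum of f values)
= 2/3 * 266/3
= 532/9 ≈ 59.11

59.11


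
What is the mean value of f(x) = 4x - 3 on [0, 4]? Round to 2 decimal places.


Average value = 1/(b-a) * integral from a to b of f(x) dx
First compute the integral of 4x - 3:
F(x) = 2x^2 - 3x
F(4) = 2 * 16 - 3 * 4 = 20
F(0) = 2 * 0 - 3 * 0 = 0
Integral = 20 - 0 = 20
Average = 20 / (4 - 0) = 20 / 4
= 5 = 5.00

5.00


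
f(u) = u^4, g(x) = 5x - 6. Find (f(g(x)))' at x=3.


Using the chain rule: (f(g(x)))' = f'(g(x)) * g'(x)
First, find g(3):
g(3) = 5 * 3 - 6 = 9
Next, f'(u) = 4u^3
And g'(x) = 5
So f'(g(3)) * g'(3)
= 4 * 9^3 * 5
= 4 * 729 * 5
= 14580

14580


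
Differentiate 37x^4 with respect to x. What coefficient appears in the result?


We apply the power rule: d/dx [ax^n] = a*n * x^(n-1)
d/dx [37x^4]
= 37 * 4 * x^(4-1)
= 148x^3
The coefficient is 148

148


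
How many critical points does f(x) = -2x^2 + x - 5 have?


Find where f'(x) = 0:
f'(x) = -4x + 1
Set f'(x) = 0:
-4x + 1 = 0
x = -1 / (-4) = 1/4
This is a linear equation in x, so there is exactly one solution.
Number of critical points: 1

1


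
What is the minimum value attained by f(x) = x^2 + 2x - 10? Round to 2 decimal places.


For a quadratic f(x) = ax^2 + bx + c with a > 0, the minimum is at the vertex.
Vertex x-coordinate: x = -b/(2a)
x = -(2) / (2 * 1)
x = -2/2 = -1
Substitute back to find the minimum value:
f(-1) = 1 * (-1)^2 + 2 * (-1) - 10
= 1 - 2 - 10
= -11 = -11.00

-11.00


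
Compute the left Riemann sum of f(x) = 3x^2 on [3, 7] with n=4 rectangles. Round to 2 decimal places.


Left Riemann sum uses left endpoints of each subinterval.
Interval: [3, 7], n = 4
dx = (7 - 3) / 4 = 1
Left endpoints: [3, 4, 5, 6]
f values: [27, 48, 75, 108]
Sum = dx * (sum of f values)
= 1 * 258
= 258 = 258.00

258.00


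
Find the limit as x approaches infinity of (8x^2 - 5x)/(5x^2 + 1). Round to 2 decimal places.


For limits at infinity with equal-degree polynomials,
we compare leading coefficients.
Numerator leading term: 8x^2
Denominator leading term: 5x^2
Divide both by x^2:
lim = (8 - 5/x) / (5 + 1/x^2)
As x -> infinity, the 1/x and 1/x^2 terms vanish:
= 8/5 = 1.60

1.60


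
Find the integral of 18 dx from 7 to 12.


The integral of a constant k over [a, b] equals k * (b - a).
integral from 7 to 12 of 18 dx
= 18 * (12 - 7)
= 18 * 5
= 90

90


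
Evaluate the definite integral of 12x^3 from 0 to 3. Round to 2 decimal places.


Find the antiderivative of 12x^3:
F(x) = 12/4 * x^4
Apply the Fundamental Theorem of Calculus:
F(3) - F(0)
= 12/4 * 3^4 - 12/4 * 0^4
= 12/4 * (81 - 0)
= 12/4 * 81
= 243 = 243.00

243.00


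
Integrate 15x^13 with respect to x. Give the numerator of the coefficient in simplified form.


Apply the power rule for integration:
integral of ax^n dx = a/(n+1) * x^(n+1) + C
integral of 15x^13 dx
= 15/14 * x^14 + C
The coefficient in lowest terms is 15/14, and its numerator is 15

15


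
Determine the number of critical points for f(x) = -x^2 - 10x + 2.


Find where f'(x) = 0:
f'(x) = -2x - 10
Set f'(x) = 0:
-2x - 10 = 0
x = 10 / (-2) = -5
This is a linear equation in x, so there is exactly one solution.
Number of critical points: 1

1


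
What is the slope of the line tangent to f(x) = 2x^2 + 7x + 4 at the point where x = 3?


The slope of the tangent line equals f'(x) at the point.
f(x) = 2x^2 + 7x + 4
f'(x) = 4x + 7
At x = 3:
f'(3) = 4 * 3 + 7
= 12 + 7
= 19

19


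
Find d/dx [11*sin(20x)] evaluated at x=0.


Apply the chain rule to differentiate 11*sin(20x):
d/dx [11*sin(20x)]
= 11 * cos(20x) * d/dx(20x)
= 11 * 20 * cos(20x)
= 220 * cos(20x)
Evaluate at x = 0:
= 220 * cos(0)
= 220 * 1
= 220

220


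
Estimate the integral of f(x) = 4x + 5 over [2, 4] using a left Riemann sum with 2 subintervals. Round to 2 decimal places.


Left Riemann sum uses left endpoints of each subinterval.
Interval: [2, 4], n = 2
dx = (4 - 2) / 2 = 1
Left endpoints: [2, 3]
f values: [13, 17]
Sum = dx * (sum of f values)
= 1 * 30
= 30 = 30.00

30.00


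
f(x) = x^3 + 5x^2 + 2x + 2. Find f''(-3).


First derivative:
f'(x) = 3x^2 + 10x + 2
Second derivative:
f''(x) = 6x + 10
Substitute x = -3:
f''(-3) = 6 * (-3) + 10
= -18 + 10
= -8

-8


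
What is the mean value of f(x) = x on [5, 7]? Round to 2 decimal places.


Average value = 1/(b-a) * integral from a to b of f(x) dx
First compute the integral of x:
F(x) = (1/2)x^2
F(7) = 1/2 * 49 + 0 * 7 = 49/2
F(5) = 1/2 * 25 + 0 * 5 = 25/2
Integral = 49/2 - 25/2 = 12
Average = 12 / (7 - 5) = 12 / 2
= 6 = 6.00

6.00


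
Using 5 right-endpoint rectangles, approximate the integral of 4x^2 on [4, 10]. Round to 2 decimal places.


Right Riemann sum uses right endpoints of each subinterval.
Interval: [4, 10], n = 5
dx = (10 - 4) / 5 = 6/5
Right endpoints: [26/5, 32/5, 38/5, 44/5, 10]
f values: [2704/25, 4096/25, 5776/25, 7744/25, 400]
Sum = dx * (sum of f values)
= 6/5 * 6064/5
= 36384/25 = 1455.36

1455.36


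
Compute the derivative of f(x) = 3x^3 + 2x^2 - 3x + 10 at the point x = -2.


Differentiate f(x) = 3x^3 + 2x^2 - 3x + 10 term by term:
f'(x) = 9x^2 + 4x - 3
Substitute x = -2:
f'(-2) = 9 * (-2)^2 + 4 * (-2) - 3
= 36 - 8 - 3
= 25

25


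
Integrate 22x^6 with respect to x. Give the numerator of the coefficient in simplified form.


Apply the power rule for integration:
integral of ax^n dx = a/(n+1) * x^(n+1) + C
integral of 22x^6 dx
= 22/7 * x^7 + C
The coefficient in lowest terms is 22/7, and its numerator is 22

22


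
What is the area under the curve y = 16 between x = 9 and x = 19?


The area under a constant function y = 16 is a rectangle.
Width = 19 - 9 = 10
Height = 16
Area = width * height
= 10 * 16
= 160

160


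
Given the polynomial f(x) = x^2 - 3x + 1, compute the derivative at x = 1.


Differentiate term by term using power and sum rules:
f(x) = x^2 - 3x + 1
f'(x) = 2x - 3
Substitute x = 1:
f'(1) = 2 * 1 - 3
= 2 - 3
= -1

-1


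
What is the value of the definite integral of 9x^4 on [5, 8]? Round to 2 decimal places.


Find the antiderivative of 9x^4:
F(x) = 9/5 * x^5
Apply the Fundamental Theorem of Calculus:
F(8) - F(5)
= 9/5 * 8^5 - 9/5 * 5^5
= 9/5 * (32768 - 3125)
= 9/5 * 29643
= 266787/5 = 53357.40

53357.40


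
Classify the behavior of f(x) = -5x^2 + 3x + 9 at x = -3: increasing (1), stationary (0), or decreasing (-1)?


Compute f'(x) to determine behavior:
f'(x) = -10x + 3
f'(-3) = -10 * (-3) + 3
= 30 + 3
= 33
Since f'(-3) > 0, the function is increasing (1)

1


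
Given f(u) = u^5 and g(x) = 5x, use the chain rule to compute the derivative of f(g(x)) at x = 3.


Using the chain rule: (f(g(x)))' = f'(g(x)) * g'(x)
First, find g(3):
g(3) = 5 * 3 + 0 = 15
Next, f'(u) = 5u^4
And g'(x) = 5
So f'(g(3)) * g'(3)
= 5 * 15^4 * 5
= 5 * 50625 * 5
= 1265625

1265625


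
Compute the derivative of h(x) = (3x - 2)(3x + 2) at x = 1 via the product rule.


Let u(x) = 3x - 2 and v(x) = 3x + 2
u'(x) = 3
v'(x) = 3
Product rule: h'(x) = u'(x)*v(x) + u(x)*v'(x)
= 3 * (3x + 2) + (3x - 2) * 3
At x = 1:
u(1) = 3 * 1 - 2 = 1
v(1) = 3 * 1 + 2 = 5
h'(1) = 3 * 5 + 1 * 3
= 15 + 3
= 18

18


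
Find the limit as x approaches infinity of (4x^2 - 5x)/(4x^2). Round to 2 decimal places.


For limits at infinity with equal-degree polynomials,
we compare leading coefficients.
Numerator leading term: 4x^2
Denominator leading term: 4x^2
Divide both by x^2:
lim = (4 - 5/x) / (4)
As x -> infinity, the 1/x and 1/x^2 terms vanish:
= 4/4 = 1 = 1.00

1.00


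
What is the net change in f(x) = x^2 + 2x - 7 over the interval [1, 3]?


Net change = f(b) - f(a)
f(x) = x^2 + 2x - 7
Compute f(3):
f(3) = 1 * 3^2 + 2 * 3 - 7
= 9 + 6 - 7
= 8
Compute f(1):
f(1) = 1 * 1^2 + 2 * 1 - 7
= 1 + 2 - 7
= -4
Net change = 8 - (-4) = 12

12


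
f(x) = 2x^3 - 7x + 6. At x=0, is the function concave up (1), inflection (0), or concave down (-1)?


Concavity is determined by the sign of f''(x).
f(x) = 2x^3 - 7x + 6
f'(x) = 6x^2 - 7
f''(x) = 12x
f''(0) = 12 * 0 + 0
= 0 + 0
= 0
f''(0) = 0, and f''(x) is linear with nonzero slope 12, so f'' changes sign at x = 0. Hence the function is at an inflection point (0)

0


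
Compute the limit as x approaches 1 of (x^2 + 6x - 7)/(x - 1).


Direct substitution gives 0/0, so we factor the numerator.
Factor: (x^2 + 6x - 7) = (x - 1)(x + 7)
Cancel the common factor (x - 1):
(x^2 + 6x - 7)/(x - 1) = (x + 7)
Now substitute x = 1:
= (1) - (-7) = 8

8


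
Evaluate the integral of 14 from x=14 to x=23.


The integral of a constant k over [a, b] equals k * (b - a).
integral from 14 to 23 of 14 dx
= 14 * (23 - 14)
= 14 * 9
= 126

126


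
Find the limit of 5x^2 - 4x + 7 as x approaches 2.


Since polynomials are continuous, we use direct substitution.
lim(x->2) of 5x^2 - 4x + 7
= 5 * 2^2 - 4 * 2 + 7
= 20 - 8 + 7
= 19

19


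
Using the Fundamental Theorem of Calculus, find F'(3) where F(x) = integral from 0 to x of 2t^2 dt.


By the Fundamental Theorem of Calculus (Part 1):
If F(x) = integral from 0 to x of f(t) dt, then F'(x) = f(x)
Here f(t) = 2t^2
So F'(x) = 2x^2
Evaluate at x = 3:
F'(3) = 2 * 3^2
= 2 * 9
= 18

18


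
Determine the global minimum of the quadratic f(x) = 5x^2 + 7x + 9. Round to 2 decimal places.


For a quadratic f(x) = ax^2 + bx + c with a > 0, the minimum is at the vertex.
Vertex x-coordinate: x = -b/(2a)
x = -(7) / (2 * 5)
x = -7/10
Substitute back to find the minimum value:
f(-7/10) = 5 * (-7/10)^2 + 7 * (-7/10) + 9
= 49/20 - 49/10 + 9
= 131/20 = 6.55

6.55


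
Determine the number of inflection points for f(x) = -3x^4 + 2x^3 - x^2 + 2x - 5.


Inflection points occur where f''(x) = 0 and concavity changes.
f(x) = -3x^4 + 2x^3 - x^2 + 2x - 5
f'(x) = -12x^3 + 6x^2 - 2x + 2
f''(x) = -36x^2 + 12x - 2
This is a quadratic in x. Use the discriminant to count real roots.
Discriminant = (12)^2 - 4 * (-36) * (-2)
= 144 - 288
= -144
Since discriminant < 0, f''(x) = 0 has no real solutions.
Number of inflection points: 0

0


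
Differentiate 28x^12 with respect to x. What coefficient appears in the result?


We apply the power rule: d/dx [ax^n] = a*n * x^(n-1)
d/dx [28x^12]
= 28 * 12 * x^(12-1)
= 336x^11
The coefficient is 336

336


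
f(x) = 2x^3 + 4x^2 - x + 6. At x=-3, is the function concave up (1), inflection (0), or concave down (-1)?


Concavity is determined by the sign of f''(x).
f(x) = 2x^3 + 4x^2 - x + 6
f'(x) = 6x^2 + 8x - 1
f''(x) = 12x + 8
f''(-3) = 12 * (-3) + 8
= -36 + 8
= -28
Since f''(-3) < 0, the function is concave down (-1)

-1


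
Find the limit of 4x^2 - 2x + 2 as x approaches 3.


Since polynomials are continuous, we use direct substitution.
lim(x->3) of 4x^2 - 2x + 2
= 4 * 3^2 - 2 * 3 + 2
= 36 - 6 + 2
= 32

32


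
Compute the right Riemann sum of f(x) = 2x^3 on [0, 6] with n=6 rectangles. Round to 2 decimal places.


Right Riemann sum uses right endpoints of each subinterval.
Interval: [0, 6], n = 6
dx = (6 - 0) / 6 = 1
Right endpoints: [1, 2, 3, 4, 5, 6]
f values: [2, 16, 54, 128, 250, 432]
Sum = dx * (sum of f values)
= 1 * 882
= 882 = 882.00

882.00


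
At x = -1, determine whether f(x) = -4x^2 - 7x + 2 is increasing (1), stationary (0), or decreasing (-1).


Compute f'(x) to determine behavior:
f'(x) = -8x - 7
f'(-1) = -8 * (-1) - 7
= 8 - 7
= 1
Since f'(-1) > 0, the function is increasing (1)

1


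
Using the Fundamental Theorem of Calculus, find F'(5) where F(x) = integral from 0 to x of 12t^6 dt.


By the Fundamental Theorem of Calculus (Part 1):
If F(x) = integral from 0 to x of f(t) dt, then F'(x) = f(x)
Here f(t) = 12t^6
So F'(x) = 12x^6
Evaluate at x = 5:
F'(5) = 12 * 5^6
= 12 * 15625
= 187500

187500


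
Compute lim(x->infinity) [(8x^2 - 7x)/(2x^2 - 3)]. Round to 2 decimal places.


For limits at infinity with equal-degree polynomials,
we compare leading coefficients.
Numerator leading term: 8x^2
Denominator leading term: 2x^2
Divide both by x^2:
lim = (8 - 7/x) / (2 - 3/x^2)
As x -> infinity, the 1/x and 1/x^2 terms vanish:
= 8/2 = 4 = 4.00

4.00
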